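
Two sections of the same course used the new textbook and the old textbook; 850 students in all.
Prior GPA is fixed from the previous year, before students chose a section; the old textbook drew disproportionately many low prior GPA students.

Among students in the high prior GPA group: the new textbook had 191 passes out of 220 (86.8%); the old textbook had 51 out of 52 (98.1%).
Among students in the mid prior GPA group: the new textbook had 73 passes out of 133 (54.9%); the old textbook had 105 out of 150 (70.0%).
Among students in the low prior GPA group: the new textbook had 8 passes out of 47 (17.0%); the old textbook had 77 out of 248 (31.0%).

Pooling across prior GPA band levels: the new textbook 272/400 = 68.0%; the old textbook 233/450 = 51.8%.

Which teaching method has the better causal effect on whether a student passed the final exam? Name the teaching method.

the old textbook

Since prior GPA band is a pre-existing factor (not a product of the teaching method) and it affects the outcome on its own, it is a confounder. The stratified rates, not the pooled rate, identify the causal effect.
Within each level — high prior GPA: 86.8% vs 98.1%; mid prior GPA: 54.9% vs 70.0%; low prior GPA: 17.0% vs 31.0% — the old textbook is higher every time.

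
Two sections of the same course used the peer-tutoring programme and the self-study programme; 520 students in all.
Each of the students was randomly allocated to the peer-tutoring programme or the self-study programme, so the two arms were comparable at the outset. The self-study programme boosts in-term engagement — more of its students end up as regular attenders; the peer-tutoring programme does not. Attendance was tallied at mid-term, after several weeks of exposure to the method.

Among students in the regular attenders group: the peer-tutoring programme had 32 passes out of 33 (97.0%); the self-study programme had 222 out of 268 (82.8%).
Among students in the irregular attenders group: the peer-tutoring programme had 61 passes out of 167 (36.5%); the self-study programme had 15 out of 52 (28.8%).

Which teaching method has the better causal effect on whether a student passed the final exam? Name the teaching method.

the self-study programme

Within every mid-term attendance level the peer-tutoring programme has the higher rate, yet pooled the self-study programme does — Simpson's reversal.
Mid-term attendance is downstream of the teaching method. One should not condition on a consequence of treatment, so the overall rates are the right comparison.
Pooled: the peer-tutoring programme 46.5% vs the self-study programme 74.1%; the self-study programme is higher overall.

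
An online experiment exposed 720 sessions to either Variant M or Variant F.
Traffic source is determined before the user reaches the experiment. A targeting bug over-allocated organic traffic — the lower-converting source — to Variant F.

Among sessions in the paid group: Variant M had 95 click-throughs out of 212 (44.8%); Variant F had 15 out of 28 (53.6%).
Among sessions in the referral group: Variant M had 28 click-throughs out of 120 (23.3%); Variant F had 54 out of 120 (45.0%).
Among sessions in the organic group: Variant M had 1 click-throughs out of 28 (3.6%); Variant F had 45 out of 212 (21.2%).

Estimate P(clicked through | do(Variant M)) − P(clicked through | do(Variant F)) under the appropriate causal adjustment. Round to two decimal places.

-0.16

The stratified and pooled comparisons disagree (Variant F wins within each traffic source; Variant M wins overall), so the answer turns on the causal role of traffic source.
Since traffic source is a pre-existing factor (not a product of the variant) and it affects the outcome on its own, it is a confounder. The stratified rates, not the pooled rate, identify the causal effect.
Adjusting over the population distribution of traffic source: 0.333·(0.448−0.536) + 0.333·(0.233−0.450) + 0.333·(0.036−0.212) = -0.160.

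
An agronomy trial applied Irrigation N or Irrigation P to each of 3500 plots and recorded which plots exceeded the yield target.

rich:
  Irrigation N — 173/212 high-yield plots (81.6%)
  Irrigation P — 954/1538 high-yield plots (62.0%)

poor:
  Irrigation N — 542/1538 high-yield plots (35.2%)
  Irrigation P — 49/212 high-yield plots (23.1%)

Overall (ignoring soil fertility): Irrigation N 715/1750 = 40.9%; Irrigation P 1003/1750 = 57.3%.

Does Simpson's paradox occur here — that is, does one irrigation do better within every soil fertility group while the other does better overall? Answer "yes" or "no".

yes

Within each soil fertility level (rich 81.6% vs 62.0%; poor 35.2% vs 23.1%), Irrigation N has the higher rate every time. Pooled: 40.9% vs 57.3% — Irrigation P has the higher rate overall. The two comparisons disagree.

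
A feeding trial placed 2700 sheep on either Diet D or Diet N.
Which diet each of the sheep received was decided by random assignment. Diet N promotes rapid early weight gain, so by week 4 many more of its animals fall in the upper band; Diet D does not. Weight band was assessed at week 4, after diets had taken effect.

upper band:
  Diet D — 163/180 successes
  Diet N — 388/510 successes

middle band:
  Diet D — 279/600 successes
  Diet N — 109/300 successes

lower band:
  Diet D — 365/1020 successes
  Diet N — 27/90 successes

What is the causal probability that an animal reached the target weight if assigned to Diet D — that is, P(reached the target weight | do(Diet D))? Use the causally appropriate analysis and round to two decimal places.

0.45

Stratifying would compare diets among sheep the diets themselves sorted into week-4 weight band groups — a form of selection on an intermediate. The unconditioned pooled rates give the total causal effect.
So P(outcome | do(Diet D)) is just the pooled rate for Diet D: 807/1800 = 0.448.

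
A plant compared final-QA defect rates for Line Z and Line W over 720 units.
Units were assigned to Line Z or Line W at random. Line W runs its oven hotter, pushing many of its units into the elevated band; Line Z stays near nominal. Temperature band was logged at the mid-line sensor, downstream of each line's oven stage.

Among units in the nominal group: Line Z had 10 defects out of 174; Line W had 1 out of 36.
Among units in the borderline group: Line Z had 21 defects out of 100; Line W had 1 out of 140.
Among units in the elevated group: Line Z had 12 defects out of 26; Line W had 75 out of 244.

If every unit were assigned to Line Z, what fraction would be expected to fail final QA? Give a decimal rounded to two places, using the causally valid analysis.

The stratified and pooled comparisons disagree (Line W wins within each in-process temperature band; Line Z wins overall), so the answer turns on the causal role of in-process temperature band.
In-process temperature band is downstream of the line. One should not condition on a consequence of treatment, so the overall rates are the right comparison.
So P(outcome | do(Line Z)) is just the pooled rate for Line Z: 43/300 = 0.143.

0.14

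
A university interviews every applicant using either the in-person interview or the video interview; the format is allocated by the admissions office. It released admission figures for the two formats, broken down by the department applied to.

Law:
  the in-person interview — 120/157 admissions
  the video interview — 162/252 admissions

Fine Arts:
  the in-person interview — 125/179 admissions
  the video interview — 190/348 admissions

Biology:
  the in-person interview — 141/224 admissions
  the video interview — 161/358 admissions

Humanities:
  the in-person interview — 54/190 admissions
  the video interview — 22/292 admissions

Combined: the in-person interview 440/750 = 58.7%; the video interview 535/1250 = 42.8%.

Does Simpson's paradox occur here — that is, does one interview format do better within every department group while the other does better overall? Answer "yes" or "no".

Within each department level (Law 76.4% vs 64.3%; Fine Arts 69.8% vs 54.6%; Biology 62.9% vs 45.0%; Humanities 28.4% vs 7.5%), the in-person interview has the higher rate every time. Pooled: 58.7% vs 42.8% — the in-person interview has the higher rate overall. They agree.

no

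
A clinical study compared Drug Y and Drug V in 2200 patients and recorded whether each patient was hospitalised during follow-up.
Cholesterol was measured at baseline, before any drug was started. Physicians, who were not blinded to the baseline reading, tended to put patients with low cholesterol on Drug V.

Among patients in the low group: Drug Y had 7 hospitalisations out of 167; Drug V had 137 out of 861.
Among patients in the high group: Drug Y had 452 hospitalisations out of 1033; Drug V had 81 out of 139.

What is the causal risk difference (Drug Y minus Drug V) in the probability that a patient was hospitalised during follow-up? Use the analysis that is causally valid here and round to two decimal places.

Nothing the drug does changes cholesterol; the imbalance is an allocation artefact. With cholesterol also predicting the outcome, the pooled figure is confounded, and the within-stratum comparison is the causal one.
Adjusting over the population distribution of cholesterol: 0.467·(0.042−0.159) + 0.533·(0.438−0.583) = -0.132.

-0.13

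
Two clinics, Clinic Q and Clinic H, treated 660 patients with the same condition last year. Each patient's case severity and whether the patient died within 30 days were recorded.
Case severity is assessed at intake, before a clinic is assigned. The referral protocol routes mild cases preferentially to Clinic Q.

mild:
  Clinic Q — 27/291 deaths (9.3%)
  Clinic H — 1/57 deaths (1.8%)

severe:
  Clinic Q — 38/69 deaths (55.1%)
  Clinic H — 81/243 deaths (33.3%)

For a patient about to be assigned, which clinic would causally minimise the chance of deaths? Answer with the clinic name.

The imbalance in case severity arose from how patients were allocated, not from anything the clinic did; and case severity independently affects the outcome. The pooled gap is confounded — condition on case severity.
Within each level — mild: 9.3% vs 1.8%; severe: 55.1% vs 33.3% — Clinic H is lower every time.

Clinic H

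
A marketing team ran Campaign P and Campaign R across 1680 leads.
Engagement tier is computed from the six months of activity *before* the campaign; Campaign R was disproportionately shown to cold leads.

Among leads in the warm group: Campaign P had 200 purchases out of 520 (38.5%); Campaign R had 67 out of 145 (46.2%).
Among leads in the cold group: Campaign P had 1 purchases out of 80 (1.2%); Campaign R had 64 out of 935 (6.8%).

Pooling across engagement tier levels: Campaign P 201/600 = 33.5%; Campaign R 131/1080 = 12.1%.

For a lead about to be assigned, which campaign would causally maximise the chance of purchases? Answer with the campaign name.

Campaign R

The engagement tier-specific comparison favours Campaign R throughout, but the pooled figures favour Campaign P. The question is whether to condition on engagement tier.
The imbalance in engagement tier arose from how leads were allocated, not from anything the campaign did; and engagement tier independently affects the outcome. The pooled gap is confounded — condition on engagement tier.
Within each level — warm: 38.5% vs 46.2%; cold: 1.2% vs 6.8% — Campaign R is higher every time.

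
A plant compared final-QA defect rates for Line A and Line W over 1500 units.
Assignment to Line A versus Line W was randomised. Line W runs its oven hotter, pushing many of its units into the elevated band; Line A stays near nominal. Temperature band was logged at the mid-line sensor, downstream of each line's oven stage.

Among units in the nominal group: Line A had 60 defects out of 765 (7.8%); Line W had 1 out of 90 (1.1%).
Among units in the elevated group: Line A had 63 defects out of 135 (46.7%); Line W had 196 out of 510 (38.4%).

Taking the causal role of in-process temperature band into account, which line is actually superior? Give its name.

Line A

The in-process temperature band-specific comparison favours Line W throughout, but the pooled figures favour Line A. The question is whether to condition on in-process temperature band.
In-process temperature band is downstream of the line. One should not condition on a consequence of treatment, so the overall rates are the right comparison.
Pooled: Line A 13.7% vs Line W 32.8%; Line A is lower overall.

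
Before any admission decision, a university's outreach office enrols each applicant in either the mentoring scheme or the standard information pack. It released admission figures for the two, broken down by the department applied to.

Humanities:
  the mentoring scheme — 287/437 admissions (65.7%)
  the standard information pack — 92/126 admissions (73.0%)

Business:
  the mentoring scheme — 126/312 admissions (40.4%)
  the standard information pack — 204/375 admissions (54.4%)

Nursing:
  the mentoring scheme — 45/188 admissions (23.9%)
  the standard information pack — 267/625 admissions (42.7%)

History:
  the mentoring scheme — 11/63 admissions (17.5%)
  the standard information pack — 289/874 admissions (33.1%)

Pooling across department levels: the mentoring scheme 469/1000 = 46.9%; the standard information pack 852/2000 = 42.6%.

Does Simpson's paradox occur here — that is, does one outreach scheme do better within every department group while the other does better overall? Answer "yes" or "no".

yes

Within each department level (Humanities 65.7% vs 73.0%; Business 40.4% vs 54.4%; Nursing 23.9% vs 42.7%; History 17.5% vs 33.1%), the standard information pack has the higher rate every time. Pooled: 46.9% vs 42.6% — the mentoring scheme has the higher rate overall. The two comparisons disagree.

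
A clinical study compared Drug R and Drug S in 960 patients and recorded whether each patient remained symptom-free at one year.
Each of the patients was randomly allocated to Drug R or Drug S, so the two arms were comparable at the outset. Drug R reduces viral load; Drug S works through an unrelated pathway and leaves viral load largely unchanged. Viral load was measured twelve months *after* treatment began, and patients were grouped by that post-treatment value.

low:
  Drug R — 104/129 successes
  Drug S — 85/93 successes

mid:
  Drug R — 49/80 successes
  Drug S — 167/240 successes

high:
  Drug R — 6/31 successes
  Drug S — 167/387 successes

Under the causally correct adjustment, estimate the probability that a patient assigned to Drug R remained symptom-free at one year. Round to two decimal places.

0.66

Within every viral load level Drug S has the higher rate, yet pooled Drug R does — Simpson's reversal.
Because the drug influences viral load, viral load is a post-treatment mediator, not a confounder. Stratifying on it would bias the estimate; the causal effect is the crude pooled difference.
So P(outcome | do(Drug R)) is just the pooled rate for Drug R: 159/240 = 0.662.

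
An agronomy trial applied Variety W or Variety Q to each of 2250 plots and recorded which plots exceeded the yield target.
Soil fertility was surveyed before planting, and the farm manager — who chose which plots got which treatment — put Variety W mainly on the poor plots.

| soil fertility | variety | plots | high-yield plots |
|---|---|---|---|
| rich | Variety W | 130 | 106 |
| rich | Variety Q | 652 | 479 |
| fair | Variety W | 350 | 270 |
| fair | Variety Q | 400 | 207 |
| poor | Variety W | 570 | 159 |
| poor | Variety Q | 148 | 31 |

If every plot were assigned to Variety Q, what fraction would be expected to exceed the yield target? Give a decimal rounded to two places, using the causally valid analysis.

0.49

Soil fertility satisfies the back-door criterion: it is not a descendant of the variety, and it blocks the spurious path from variety to outcome. Adjusting for it (i.e., using the within-soil fertility rates) gives the causal effect.
Standardising Variety Q to the population soil fertility mix: 0.348·479/652 + 0.333·207/400 + 0.319·31/148 = 0.495.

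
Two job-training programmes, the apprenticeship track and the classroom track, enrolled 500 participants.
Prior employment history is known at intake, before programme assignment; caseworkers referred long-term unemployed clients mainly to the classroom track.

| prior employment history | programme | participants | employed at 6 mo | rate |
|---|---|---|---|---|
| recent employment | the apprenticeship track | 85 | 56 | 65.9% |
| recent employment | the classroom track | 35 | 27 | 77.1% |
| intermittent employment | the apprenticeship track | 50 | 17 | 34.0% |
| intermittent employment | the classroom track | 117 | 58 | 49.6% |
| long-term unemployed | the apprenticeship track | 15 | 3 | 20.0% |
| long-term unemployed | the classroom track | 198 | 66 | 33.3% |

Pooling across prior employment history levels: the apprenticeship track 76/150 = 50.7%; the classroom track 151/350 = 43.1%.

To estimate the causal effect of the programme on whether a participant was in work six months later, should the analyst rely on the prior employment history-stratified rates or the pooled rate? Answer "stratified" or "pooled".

stratified

The stratified and pooled comparisons disagree (the classroom track wins within each prior employment history; the apprenticeship track wins overall), so the answer turns on the causal role of prior employment history.
Since prior employment history is a pre-existing factor (not a product of the programme) and it affects the outcome on its own, it is a confounder. The stratified rates, not the pooled rate, identify the causal effect.
Within each level — recent employment: 65.9% vs 77.1%; intermittent employment: 34.0% vs 49.6%; long-term unemployed: 20.0% vs 33.3% — the classroom track is higher every time.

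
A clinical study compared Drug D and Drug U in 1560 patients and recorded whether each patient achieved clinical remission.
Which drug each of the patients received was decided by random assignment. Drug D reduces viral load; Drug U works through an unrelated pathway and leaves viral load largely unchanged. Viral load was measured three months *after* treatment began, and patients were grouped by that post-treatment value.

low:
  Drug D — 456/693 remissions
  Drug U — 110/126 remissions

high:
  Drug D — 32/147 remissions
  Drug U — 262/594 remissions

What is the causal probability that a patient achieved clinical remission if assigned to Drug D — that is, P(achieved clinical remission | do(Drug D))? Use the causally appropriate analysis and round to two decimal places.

Viral load lies on the pathway drug → viral load → outcome, so adjusting for it blocks the indirect effect. For the total causal effect of drug, use the unadjusted pooled rates.
So P(outcome | do(Drug D)) is just the pooled rate for Drug D: 488/840 = 0.581.

0.58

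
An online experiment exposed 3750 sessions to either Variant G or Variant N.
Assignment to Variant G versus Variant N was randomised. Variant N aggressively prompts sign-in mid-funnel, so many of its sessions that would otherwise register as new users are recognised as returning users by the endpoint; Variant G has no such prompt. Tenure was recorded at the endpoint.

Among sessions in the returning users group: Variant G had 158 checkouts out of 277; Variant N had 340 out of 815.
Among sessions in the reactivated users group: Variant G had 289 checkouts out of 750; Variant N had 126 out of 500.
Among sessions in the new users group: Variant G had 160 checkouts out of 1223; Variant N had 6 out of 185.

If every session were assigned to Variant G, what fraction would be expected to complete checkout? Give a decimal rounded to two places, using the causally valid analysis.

User tenure here is a post-treatment variable shaped by the variant; conditioning on it would introduce bias rather than remove it. The overall comparison is the causal one.
So P(outcome | do(Variant G)) is just the pooled rate for Variant G: 607/2250 = 0.270.

0.27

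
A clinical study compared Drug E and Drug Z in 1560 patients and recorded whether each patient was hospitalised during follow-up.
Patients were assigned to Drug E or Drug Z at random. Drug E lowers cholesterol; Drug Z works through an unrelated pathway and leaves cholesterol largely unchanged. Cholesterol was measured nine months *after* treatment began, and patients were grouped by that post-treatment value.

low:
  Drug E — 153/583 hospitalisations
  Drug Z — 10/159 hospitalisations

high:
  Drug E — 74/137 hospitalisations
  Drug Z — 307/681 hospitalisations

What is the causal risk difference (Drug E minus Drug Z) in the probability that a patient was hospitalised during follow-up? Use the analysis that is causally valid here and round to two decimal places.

-0.06

The distribution of cholesterol is itself part of what the drug does — it is an intermediate outcome. Holding it fixed would remove that part of the effect; the total effect is the pooled difference.
The causal difference is the pooled difference: 0.315 − 0.377 = -0.062.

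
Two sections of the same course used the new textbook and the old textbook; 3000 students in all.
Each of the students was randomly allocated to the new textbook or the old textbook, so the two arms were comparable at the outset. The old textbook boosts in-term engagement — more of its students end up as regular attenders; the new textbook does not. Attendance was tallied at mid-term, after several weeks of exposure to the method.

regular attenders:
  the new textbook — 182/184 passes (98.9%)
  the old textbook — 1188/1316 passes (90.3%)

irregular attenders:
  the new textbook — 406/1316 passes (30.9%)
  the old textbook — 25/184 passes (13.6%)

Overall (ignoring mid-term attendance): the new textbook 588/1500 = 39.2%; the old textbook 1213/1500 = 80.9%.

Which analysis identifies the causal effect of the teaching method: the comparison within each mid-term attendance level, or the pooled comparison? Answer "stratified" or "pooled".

Stratifying would compare teaching methods among students the teaching methods themselves sorted into mid-term attendance groups — a form of selection on an intermediate. The unconditioned pooled rates give the total causal effect.
Pooled: the new textbook 39.2% vs the old textbook 80.9%; the old textbook is higher overall.

pooled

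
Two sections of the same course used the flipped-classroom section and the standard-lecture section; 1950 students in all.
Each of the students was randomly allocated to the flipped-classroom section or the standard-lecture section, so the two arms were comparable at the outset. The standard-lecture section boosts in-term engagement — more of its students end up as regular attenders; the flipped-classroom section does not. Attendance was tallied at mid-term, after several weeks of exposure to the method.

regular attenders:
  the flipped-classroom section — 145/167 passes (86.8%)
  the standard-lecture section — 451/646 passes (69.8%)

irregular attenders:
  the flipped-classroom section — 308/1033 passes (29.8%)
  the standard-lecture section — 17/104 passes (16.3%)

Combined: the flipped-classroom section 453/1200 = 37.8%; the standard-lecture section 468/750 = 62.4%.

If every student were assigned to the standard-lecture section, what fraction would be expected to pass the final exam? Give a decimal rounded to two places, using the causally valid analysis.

Within every mid-term attendance level the flipped-classroom section has the higher rate, yet pooled the standard-lecture section does — Simpson's reversal.
Mid-term attendance lies on the pathway teaching method → mid-term attendance → outcome, so adjusting for it blocks the indirect effect. For the total causal effect of teaching method, use the unadjusted pooled rates.
So P(outcome | do(the standard-lecture section)) is just the pooled rate for the standard-lecture section: 468/750 = 0.624.

0.62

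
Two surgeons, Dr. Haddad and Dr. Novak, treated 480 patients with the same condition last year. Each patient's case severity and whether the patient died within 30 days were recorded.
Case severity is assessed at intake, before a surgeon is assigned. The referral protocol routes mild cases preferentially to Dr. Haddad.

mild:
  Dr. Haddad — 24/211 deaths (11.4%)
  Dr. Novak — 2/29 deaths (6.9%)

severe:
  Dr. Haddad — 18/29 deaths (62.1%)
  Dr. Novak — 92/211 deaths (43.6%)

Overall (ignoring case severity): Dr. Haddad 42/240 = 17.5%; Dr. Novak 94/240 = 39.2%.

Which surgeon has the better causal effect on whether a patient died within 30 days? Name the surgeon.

Dr. Novak

Case severity is set before the surgeon has any effect — it is not caused by the surgeon — and it independently drives the outcome. That makes it a confounder, so the causal comparison is within case severity levels.
Within each level — mild: 11.4% vs 6.9%; severe: 62.1% vs 43.6% — Dr. Novak is lower every time.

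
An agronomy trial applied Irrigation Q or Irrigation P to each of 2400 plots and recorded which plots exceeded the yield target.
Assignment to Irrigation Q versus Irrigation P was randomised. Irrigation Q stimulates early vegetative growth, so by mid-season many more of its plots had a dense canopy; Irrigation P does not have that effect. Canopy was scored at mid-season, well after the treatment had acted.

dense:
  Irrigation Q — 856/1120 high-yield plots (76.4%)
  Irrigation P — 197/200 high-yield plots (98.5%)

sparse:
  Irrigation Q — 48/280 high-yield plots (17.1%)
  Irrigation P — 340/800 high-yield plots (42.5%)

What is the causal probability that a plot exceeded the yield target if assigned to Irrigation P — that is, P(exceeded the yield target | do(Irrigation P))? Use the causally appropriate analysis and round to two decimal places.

Because the irrigation influences mid-season canopy, mid-season canopy is a post-treatment mediator, not a confounder. Stratifying on it would bias the estimate; the causal effect is the crude pooled difference.
So P(outcome | do(Irrigation P)) is just the pooled rate for Irrigation P: 537/1000 = 0.537.

0.54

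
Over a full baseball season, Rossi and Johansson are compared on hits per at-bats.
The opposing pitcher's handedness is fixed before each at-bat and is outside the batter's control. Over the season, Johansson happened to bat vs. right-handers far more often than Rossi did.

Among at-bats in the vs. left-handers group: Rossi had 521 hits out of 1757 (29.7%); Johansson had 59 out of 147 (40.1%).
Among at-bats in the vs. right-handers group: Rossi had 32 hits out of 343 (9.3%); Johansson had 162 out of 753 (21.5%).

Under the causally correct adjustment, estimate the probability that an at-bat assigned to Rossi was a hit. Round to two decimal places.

0.22

Nothing the player does changes pitcher handedness; the imbalance is an allocation artefact. With pitcher handedness also predicting the outcome, the pooled figure is confounded, and the within-stratum comparison is the causal one.
Standardising Rossi to the population pitcher handedness mix: 0.635·521/1757 + 0.365·32/343 = 0.222.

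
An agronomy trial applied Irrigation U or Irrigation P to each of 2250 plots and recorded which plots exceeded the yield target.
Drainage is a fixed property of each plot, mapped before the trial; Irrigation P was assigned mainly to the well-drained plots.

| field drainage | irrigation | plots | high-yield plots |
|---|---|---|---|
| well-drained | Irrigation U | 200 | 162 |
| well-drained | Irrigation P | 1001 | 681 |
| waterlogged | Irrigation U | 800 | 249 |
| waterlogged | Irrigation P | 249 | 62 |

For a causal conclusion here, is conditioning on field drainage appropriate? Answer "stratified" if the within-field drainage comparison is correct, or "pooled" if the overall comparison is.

The stratified and pooled comparisons disagree (Irrigation U wins within each field drainage; Irrigation P wins overall), so the answer turns on the causal role of field drainage.
Field drainage satisfies the back-door criterion: it is not a descendant of the irrigation, and it blocks the spurious path from irrigation to outcome. Adjusting for it (i.e., using the within-field drainage rates) gives the causal effect.
Within each level — well-drained: 81.0% vs 68.0%; waterlogged: 31.1% vs 24.9% — Irrigation U is higher every time.

stratified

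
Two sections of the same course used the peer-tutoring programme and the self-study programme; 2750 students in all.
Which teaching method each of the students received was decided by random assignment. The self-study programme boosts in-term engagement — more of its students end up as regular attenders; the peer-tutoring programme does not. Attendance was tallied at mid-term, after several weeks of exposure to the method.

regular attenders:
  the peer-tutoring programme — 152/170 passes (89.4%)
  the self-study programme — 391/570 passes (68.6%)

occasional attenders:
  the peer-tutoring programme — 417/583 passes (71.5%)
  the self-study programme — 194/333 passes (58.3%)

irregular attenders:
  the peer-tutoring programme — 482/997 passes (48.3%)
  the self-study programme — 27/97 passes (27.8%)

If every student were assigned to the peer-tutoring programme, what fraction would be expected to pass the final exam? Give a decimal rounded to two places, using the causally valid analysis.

Stratifying would compare teaching methods among students the teaching methods themselves sorted into mid-term attendance groups — a form of selection on an intermediate. The unconditioned pooled rates give the total causal effect.
So P(outcome | do(the peer-tutoring programme)) is just the pooled rate for the peer-tutoring programme: 1051/1750 = 0.601.

0.60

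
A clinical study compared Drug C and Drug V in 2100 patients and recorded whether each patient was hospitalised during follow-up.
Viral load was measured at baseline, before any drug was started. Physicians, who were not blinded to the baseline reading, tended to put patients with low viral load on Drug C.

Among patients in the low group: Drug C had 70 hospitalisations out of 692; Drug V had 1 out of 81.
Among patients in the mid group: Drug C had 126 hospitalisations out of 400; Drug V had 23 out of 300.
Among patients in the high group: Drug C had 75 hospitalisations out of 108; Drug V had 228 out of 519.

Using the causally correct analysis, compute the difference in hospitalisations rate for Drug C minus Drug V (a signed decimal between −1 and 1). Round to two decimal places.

+0.19

Drug V is lower inside every viral load stratum but Drug C is lower in aggregate. Whether to stratify depends on how viral load relates to the drug.
The imbalance in viral load arose from how patients were allocated, not from anything the drug did; and viral load independently affects the outcome. The pooled gap is confounded — condition on viral load.
Adjusting over the population distribution of viral load: 0.368·(0.101−0.012) + 0.333·(0.315−0.077) + 0.299·(0.694−0.439) = +0.188.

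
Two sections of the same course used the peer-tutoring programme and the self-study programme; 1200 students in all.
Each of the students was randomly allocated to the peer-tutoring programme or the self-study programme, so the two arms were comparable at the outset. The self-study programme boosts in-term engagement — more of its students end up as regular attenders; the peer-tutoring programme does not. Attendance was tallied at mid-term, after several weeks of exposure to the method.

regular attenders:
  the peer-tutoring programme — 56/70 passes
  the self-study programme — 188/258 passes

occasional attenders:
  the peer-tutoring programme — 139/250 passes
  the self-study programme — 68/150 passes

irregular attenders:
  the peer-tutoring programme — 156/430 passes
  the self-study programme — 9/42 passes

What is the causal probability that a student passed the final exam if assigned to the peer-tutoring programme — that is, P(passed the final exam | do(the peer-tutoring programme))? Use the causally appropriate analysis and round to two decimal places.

0.47

Within every mid-term attendance level the peer-tutoring programme has the higher rate, yet pooled the self-study programme does — Simpson's reversal.
Mid-term attendance is recorded after the teaching method and is itself shifted by it — it sits on the causal path from teaching method to outcome. Conditioning on a mediator would strip out part of the effect we want; the pooled comparison gives the total causal effect.
So P(outcome | do(the peer-tutoring programme)) is just the pooled rate for the peer-tutoring programme: 351/750 = 0.468.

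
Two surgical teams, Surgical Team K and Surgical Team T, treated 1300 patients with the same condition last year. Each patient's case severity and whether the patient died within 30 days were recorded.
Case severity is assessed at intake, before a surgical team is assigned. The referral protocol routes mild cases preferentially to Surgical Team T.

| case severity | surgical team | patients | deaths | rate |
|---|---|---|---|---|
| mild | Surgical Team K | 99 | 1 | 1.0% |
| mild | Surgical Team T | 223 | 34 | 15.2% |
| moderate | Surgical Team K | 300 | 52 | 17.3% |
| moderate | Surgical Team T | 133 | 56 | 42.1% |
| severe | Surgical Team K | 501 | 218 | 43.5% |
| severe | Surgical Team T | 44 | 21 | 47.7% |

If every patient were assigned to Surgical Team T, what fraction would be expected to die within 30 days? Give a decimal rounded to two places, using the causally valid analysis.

0.38

Surgical Team K is lower inside every case severity stratum but Surgical Team T is lower in aggregate. Whether to stratify depends on how case severity relates to the surgical team.
The imbalance in case severity arose from how patients were allocated, not from anything the surgical team did; and case severity independently affects the outcome. The pooled gap is confounded — condition on case severity.
Standardising Surgical Team T to the population case severity mix: 0.248·34/223 + 0.333·56/133 + 0.419·21/44 = 0.378.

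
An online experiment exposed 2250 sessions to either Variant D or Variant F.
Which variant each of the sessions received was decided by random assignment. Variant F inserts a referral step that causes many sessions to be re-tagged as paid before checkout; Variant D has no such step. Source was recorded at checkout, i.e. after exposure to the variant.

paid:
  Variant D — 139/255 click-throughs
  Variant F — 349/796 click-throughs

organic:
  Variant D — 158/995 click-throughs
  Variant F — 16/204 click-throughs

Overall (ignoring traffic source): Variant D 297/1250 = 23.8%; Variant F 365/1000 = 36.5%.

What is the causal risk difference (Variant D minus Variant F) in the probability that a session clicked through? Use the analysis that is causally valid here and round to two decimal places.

-0.13

The stratified and pooled comparisons disagree (Variant D wins within each traffic source; Variant F wins overall), so the answer turns on the causal role of traffic source.
Traffic source is recorded after the variant and is itself shifted by it — it sits on the causal path from variant to outcome. Conditioning on a mediator would strip out part of the effect we want; the pooled comparison gives the total causal effect.
The causal difference is the pooled difference: 0.238 − 0.365 = -0.127.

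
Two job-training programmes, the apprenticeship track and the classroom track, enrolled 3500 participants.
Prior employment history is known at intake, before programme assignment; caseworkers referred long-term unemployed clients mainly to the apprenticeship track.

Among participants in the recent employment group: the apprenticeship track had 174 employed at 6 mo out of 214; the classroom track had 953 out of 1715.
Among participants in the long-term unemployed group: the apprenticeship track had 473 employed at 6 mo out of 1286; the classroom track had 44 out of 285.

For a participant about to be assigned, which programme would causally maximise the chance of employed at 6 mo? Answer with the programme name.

the apprenticeship track

The imbalance in prior employment history arose from how participants were allocated, not from anything the programme did; and prior employment history independently affects the outcome. The pooled gap is confounded — condition on prior employment history.
Within each level — recent employment: 81.3% vs 55.6%; long-term unemployed: 36.8% vs 15.4% — the apprenticeship track is higher every time.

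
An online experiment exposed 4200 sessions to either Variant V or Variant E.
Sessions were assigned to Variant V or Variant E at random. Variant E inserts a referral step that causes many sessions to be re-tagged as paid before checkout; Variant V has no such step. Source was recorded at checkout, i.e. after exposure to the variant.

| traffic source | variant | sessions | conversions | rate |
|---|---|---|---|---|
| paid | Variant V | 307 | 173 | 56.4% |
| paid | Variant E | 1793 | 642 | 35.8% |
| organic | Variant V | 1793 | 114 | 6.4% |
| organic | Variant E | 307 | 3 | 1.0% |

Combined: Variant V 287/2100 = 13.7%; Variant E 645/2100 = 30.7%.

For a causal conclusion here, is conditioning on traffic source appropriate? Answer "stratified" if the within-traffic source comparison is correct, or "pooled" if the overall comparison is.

pooled

Because the variant influences traffic source, traffic source is a post-treatment mediator, not a confounder. Stratifying on it would bias the estimate; the causal effect is the crude pooled difference.
Pooled: Variant V 13.7% vs Variant E 30.7%; Variant E is higher overall.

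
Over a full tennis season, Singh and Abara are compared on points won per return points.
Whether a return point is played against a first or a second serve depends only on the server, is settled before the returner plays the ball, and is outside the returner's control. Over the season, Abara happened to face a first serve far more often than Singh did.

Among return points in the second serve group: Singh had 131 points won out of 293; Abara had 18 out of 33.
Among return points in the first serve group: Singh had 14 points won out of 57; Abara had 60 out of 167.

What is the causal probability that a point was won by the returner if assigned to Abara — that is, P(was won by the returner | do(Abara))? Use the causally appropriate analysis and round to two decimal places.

Serve type satisfies the back-door criterion: it is not a descendant of the player, and it blocks the spurious path from player to outcome. Adjusting for it (i.e., using the within-serve type rates) gives the causal effect.
Standardising Abara to the population serve type mix: 0.593·18/33 + 0.407·60/167 = 0.470.

0.47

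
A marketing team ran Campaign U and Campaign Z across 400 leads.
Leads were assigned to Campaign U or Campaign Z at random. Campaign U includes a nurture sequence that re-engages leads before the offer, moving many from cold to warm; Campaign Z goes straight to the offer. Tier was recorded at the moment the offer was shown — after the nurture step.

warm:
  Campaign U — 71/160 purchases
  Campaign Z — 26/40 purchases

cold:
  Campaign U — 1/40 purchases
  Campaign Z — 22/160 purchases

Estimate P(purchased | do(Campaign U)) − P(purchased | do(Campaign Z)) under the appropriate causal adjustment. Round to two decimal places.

+0.12

Engagement tier is downstream of the campaign. One should not condition on a consequence of treatment, so the overall rates are the right comparison.
The causal difference is the pooled difference: 0.360 − 0.240 = +0.120.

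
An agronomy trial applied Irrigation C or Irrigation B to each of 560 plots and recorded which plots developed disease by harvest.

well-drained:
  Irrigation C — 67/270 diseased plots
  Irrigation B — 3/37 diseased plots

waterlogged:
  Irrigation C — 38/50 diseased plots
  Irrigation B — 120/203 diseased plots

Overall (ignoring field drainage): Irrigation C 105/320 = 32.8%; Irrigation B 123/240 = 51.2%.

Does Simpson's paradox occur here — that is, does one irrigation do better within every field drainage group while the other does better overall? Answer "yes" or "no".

yes

Within each field drainage level (well-drained 24.8% vs 8.1%; waterlogged 76.0% vs 59.1%), Irrigation B has the lower rate every time. Pooled: 32.8% vs 51.2% — Irrigation C has the lower rate overall. The two comparisons disagree.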